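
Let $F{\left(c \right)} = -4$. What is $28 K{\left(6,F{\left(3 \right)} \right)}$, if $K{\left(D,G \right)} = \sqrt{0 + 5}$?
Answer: $28 \sqrt{5} \approx 62.61$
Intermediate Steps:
$K{\left(D,G \right)} = \sqrt{5}$
$28 K{\left(6,F{\left(3 \right)} \right)} = 28 \sqrt{5}$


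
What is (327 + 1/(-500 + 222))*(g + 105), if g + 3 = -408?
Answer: -13908465/139 ≈ -1.0006e+5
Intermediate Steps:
g = -411 (g = -3 - 408 = -411)
(327 + 1/(-500 + 222))*(g + 105) = (327 + 1/(-500 + 222))*(-411 + 105) = (327 + 1/(-278))*(-306) = (327 - 1/278)*(-306) = (90905/278)*(-306) = -13908465/139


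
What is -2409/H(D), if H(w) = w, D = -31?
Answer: 2409/31 ≈ 77.710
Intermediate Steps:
-2409/H(D) = -2409/(-31) = -2409*(-1/31) = 2409/31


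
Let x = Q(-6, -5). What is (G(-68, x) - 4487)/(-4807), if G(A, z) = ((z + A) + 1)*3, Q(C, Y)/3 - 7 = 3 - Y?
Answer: 4553/4807 ≈ 0.94716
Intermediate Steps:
Q(C, Y) = 30 - 3*Y (Q(C, Y) = 21 + 3*(3 - Y) = 21 + (9 - 3*Y) = 30 - 3*Y)
x = 45 (x = 30 - 3*(-5) = 30 + 15 = 45)
G(A, z) = 3 + 3*A + 3*z (G(A, z) = ((A + z) + 1)*3 = (1 + A + z)*3 = 3 + 3*A + 3*z)
(G(-68, x) - 4487)/(-4807) = ((3 + 3*(-68) + 3*45) - 4487)/(-4807) = ((3 - 204 + 135) - 4487)*(-1/4807) = (-66 - 4487)*(-1/4807) = -4553*(-1/4807) = 4553/4807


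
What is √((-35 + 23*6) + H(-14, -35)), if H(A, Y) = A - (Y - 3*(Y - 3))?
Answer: √10 ≈ 3.1623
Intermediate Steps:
H(A, Y) = -9 + A + 2*Y (H(A, Y) = A - (Y - 3*(-3 + Y)) = A - (Y + (9 - 3*Y)) = A - (9 - 2*Y) = A + (-9 + 2*Y) = -9 + A + 2*Y)
√((-35 + 23*6) + H(-14, -35)) = √((-35 + 23*6) + (-9 - 14 + 2*(-35))) = √((-35 + 138) + (-9 - 14 - 70)) = √(103 - 93) = √10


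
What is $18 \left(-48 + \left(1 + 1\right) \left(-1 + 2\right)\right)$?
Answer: $-828$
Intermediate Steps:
$18 \left(-48 + \left(1 + 1\right) \left(-1 + 2\right)\right) = 18 \left(-48 + 2 \cdot 1\right) = 18 \left(-48 + 2\right) = 18 \left(-46\right) = -828$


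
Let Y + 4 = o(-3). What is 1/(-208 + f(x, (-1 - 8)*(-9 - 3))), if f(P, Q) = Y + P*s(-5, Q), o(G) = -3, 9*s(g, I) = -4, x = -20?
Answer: -9/1855 ≈ -0.0048518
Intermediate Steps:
s(g, I) = -4/9 (s(g, I) = (⅑)*(-4) = -4/9)
Y = -7 (Y = -4 - 3 = -7)
f(P, Q) = -7 - 4*P/9 (f(P, Q) = -7 + P*(-4/9) = -7 - 4*P/9)
1/(-208 + f(x, (-1 - 8)*(-9 - 3))) = 1/(-208 + (-7 - 4/9*(-20))) = 1/(-208 + (-7 + 80/9)) = 1/(-208 + 17/9) = 1/(-1855/9) = -9/1855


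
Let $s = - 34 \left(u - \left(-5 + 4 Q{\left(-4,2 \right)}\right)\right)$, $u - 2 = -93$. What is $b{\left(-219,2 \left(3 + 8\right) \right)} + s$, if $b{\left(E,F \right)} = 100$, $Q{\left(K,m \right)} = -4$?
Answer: $2480$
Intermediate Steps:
$u = -91$ ($u = 2 - 93 = -91$)
$s = 2380$ ($s = - 34 \left(-91 + \left(\left(-4\right) \left(-4\right) + 5\right)\right) = - 34 \left(-91 + \left(16 + 5\right)\right) = - 34 \left(-91 + 21\right) = \left(-34\right) \left(-70\right) = 2380$)
$b{\left(-219,2 \left(3 + 8\right) \right)} + s = 100 + 2380 = 2480$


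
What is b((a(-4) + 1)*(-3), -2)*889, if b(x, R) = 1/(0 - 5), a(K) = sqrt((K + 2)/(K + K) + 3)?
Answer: -889/5 ≈ -177.80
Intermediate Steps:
a(K) = sqrt(3 + (2 + K)/(2*K)) (a(K) = sqrt((2 + K)/((2*K)) + 3) = sqrt((2 + K)*(1/(2*K)) + 3) = sqrt((2 + K)/(2*K) + 3) = sqrt(3 + (2 + K)/(2*K)))
b(x, R) = -1/5 (b(x, R) = 1/(-5) = -1/5)
b((a(-4) + 1)*(-3), -2)*889 = -1/5*889 = -889/5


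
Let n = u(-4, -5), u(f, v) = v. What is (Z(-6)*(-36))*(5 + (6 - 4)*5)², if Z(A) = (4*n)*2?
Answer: 324000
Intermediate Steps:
n = -5
Z(A) = -40 (Z(A) = (4*(-5))*2 = -20*2 = -40)
(Z(-6)*(-36))*(5 + (6 - 4)*5)² = (-40*(-36))*(5 + (6 - 4)*5)² = 1440*(5 + 2*5)² = 1440*(5 + 10)² = 1440*15² = 1440*225 = 324000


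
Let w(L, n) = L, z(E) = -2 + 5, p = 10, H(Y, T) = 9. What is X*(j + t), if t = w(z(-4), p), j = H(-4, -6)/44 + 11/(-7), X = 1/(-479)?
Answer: -503/147532 ≈ -0.0034094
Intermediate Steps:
X = -1/479 ≈ -0.0020877
j = -421/308 (j = 9/44 + 11/(-7) = 9*(1/44) + 11*(-⅐) = 9/44 - 11/7 = -421/308 ≈ -1.3669)
z(E) = 3
t = 3
X*(j + t) = -(-421/308 + 3)/479 = -1/479*503/308 = -503/147532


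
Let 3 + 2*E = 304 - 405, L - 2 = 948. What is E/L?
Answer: -26/475 ≈ -0.054737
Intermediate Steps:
L = 950 (L = 2 + 948 = 950)
E = -52 (E = -3/2 + (304 - 405)/2 = -3/2 + (½)*(-101) = -3/2 - 101/2 = -52)
E/L = -52/950 = -52*1/950 = -26/475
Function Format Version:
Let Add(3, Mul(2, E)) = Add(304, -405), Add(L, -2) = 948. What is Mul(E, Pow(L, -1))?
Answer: Rational(-26, 475) ≈ -0.054737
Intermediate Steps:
L = 950 (L = Add(2, 948) = 950)
E = -52 (E = Add(Rational(-3, 2), Mul(Rational(1, 2), Add(304, -405))) = Add(Rational(-3, 2), Mul(Rational(1, 2), -101)) = Add(Rational(-3, 2), Rational(-101, 2)) = -52)
Mul(E, Pow(L, -1)) = Mul(-52, Pow(950, -1)) = Mul(-52, Rational(1, 950)) = Rational(-26, 475)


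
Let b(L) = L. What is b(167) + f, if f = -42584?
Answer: -42417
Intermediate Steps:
b(167) + f = 167 - 42584 = -42417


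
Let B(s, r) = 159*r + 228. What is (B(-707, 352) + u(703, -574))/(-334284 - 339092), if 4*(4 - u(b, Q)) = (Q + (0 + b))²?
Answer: -208159/2693504 ≈ -0.077282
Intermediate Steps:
B(s, r) = 228 + 159*r
u(b, Q) = 4 - (Q + b)²/4 (u(b, Q) = 4 - (Q + (0 + b))²/4 = 4 - (Q + b)²/4)
(B(-707, 352) + u(703, -574))/(-334284 - 339092) = ((228 + 159*352) + (4 - (-574 + 703)²/4))/(-334284 - 339092) = ((228 + 55968) + (4 - ¼*129²))/(-673376) = (56196 + (4 - ¼*16641))*(-1/673376) = (56196 + (4 - 16641/4))*(-1/673376) = (56196 - 16625/4)*(-1/673376) = (208159/4)*(-1/673376) = -208159/2693504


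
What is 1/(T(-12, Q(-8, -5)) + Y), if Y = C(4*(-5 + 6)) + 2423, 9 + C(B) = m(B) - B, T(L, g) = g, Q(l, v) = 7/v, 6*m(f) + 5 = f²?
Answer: 30/72313 ≈ 0.00041486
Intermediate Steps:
m(f) = -⅚ + f²/6
C(B) = -59/6 - B + B²/6 (C(B) = -9 + ((-⅚ + B²/6) - B) = -9 + (-⅚ - B + B²/6) = -59/6 - B + B²/6)
Y = 14471/6 (Y = (-59/6 - 4*(-5 + 6) + (4*(-5 + 6))²/6) + 2423 = (-59/6 - 4 + (4*1)²/6) + 2423 = (-59/6 - 1*4 + (⅙)*4²) + 2423 = (-59/6 - 4 + (⅙)*16) + 2423 = (-59/6 - 4 + 8/3) + 2423 = -67/6 + 2423 = 14471/6 ≈ 2411.8)
1/(T(-12, Q(-8, -5)) + Y) = 1/(7/(-5) + 14471/6) = 1/(7*(-⅕) + 14471/6) = 1/(-7/5 + 14471/6) = 1/(72313/30) = 30/72313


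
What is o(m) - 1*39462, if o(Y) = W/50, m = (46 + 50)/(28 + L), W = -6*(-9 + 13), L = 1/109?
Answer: -986562/25 ≈ -39463.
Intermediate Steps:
L = 1/109 ≈ 0.0091743
W = -24 (W = -6*4 = -24)
m = 10464/3053 (m = (46 + 50)/(28 + 1/109) = 96/(3053/109) = 96*(109/3053) = 10464/3053 ≈ 3.4274)
o(Y) = -12/25 (o(Y) = -24/50 = -24*1/50 = -12/25)
o(m) - 1*39462 = -12/25 - 1*39462 = -12/25 - 39462 = -986562/25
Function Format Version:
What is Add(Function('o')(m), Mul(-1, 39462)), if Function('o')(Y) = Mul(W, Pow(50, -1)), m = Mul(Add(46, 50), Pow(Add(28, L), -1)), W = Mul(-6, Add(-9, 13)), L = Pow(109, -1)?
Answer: Rational(-986562, 25) ≈ -39463.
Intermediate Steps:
L = Rational(1, 109) ≈ 0.0091743
W = -24 (W = Mul(-6, 4) = -24)
m = Rational(10464, 3053) (m = Mul(Add(46, 50), Pow(Add(28, Rational(1, 109)), -1)) = Mul(96, Pow(Rational(3053, 109), -1)) = Mul(96, Rational(109, 3053)) = Rational(10464, 3053) ≈ 3.4274)
Function('o')(Y) = Rational(-12, 25) (Function('o')(Y) = Mul(-24, Pow(50, -1)) = Mul(-24, Rational(1, 50)) = Rational(-12, 25))
Add(Function('o')(m), Mul(-1, 39462)) = Add(Rational(-12, 25), Mul(-1, 39462)) = Add(Rational(-12, 25), -39462) = Rational(-986562, 25)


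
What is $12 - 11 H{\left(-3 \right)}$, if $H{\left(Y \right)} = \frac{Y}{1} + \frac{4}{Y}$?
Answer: $\frac{179}{3} \approx 59.667$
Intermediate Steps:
$H{\left(Y \right)} = Y + \frac{4}{Y}$ ($H{\left(Y \right)} = Y 1 + \frac{4}{Y} = Y + \frac{4}{Y}$)
$12 - 11 H{\left(-3 \right)} = 12 - 11 \left(-3 + \frac{4}{-3}\right) = 12 - 11 \left(-3 + 4 \left(- \frac{1}{3}\right)\right) = 12 - 11 \left(-3 - \frac{4}{3}\right) = 12 - - \frac{143}{3} = 12 + \frac{143}{3} = \frac{179}{3}$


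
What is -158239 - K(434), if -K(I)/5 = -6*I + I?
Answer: -169089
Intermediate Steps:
K(I) = 25*I (K(I) = -5*(-6*I + I) = -(-25)*I = 25*I)
-158239 - K(434) = -158239 - 25*434 = -158239 - 1*10850 = -158239 - 10850 = -169089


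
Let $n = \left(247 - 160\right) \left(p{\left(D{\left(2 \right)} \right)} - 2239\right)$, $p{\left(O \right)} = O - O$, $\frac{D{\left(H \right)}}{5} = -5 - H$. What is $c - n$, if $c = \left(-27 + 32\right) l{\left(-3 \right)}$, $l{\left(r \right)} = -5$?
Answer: $194768$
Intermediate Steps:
$c = -25$ ($c = \left(-27 + 32\right) \left(-5\right) = 5 \left(-5\right) = -25$)
$D{\left(H \right)} = -25 - 5 H$ ($D{\left(H \right)} = 5 \left(-5 - H\right) = -25 - 5 H$)
$p{\left(O \right)} = 0$
$n = -194793$ ($n = \left(247 - 160\right) \left(0 - 2239\right) = 87 \left(-2239\right) = -194793$)
$c - n = -25 - -194793 = -25 + 194793 = 194768$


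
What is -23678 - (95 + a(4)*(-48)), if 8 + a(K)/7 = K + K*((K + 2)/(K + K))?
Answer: -24109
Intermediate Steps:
a(K) = -49 + 21*K/2 (a(K) = -56 + 7*(K + K*((K + 2)/(K + K))) = -56 + 7*(K + K*((2 + K)/((2*K)))) = -56 + 7*(K + K*((2 + K)*(1/(2*K)))) = -56 + 7*(K + K*((2 + K)/(2*K))) = -56 + 7*(K + (1 + K/2)) = -56 + 7*(1 + 3*K/2) = -56 + (7 + 21*K/2) = -49 + 21*K/2)
-23678 - (95 + a(4)*(-48)) = -23678 - (95 + (-49 + (21/2)*4)*(-48)) = -23678 - (95 + (-49 + 42)*(-48)) = -23678 - (95 - 7*(-48)) = -23678 - (95 + 336) = -23678 - 1*431 = -23678 - 431 = -24109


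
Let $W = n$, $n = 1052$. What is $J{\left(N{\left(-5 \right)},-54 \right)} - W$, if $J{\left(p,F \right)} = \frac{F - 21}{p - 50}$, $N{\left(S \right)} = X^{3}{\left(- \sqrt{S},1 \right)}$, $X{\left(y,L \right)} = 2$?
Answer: $- \frac{14703}{14} \approx -1050.2$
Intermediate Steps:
$W = 1052$
$N{\left(S \right)} = 8$ ($N{\left(S \right)} = 2^{3} = 8$)
$J{\left(p,F \right)} = \frac{-21 + F}{-50 + p}$
$J{\left(N{\left(-5 \right)},-54 \right)} - W = \frac{-21 - 54}{-50 + 8} - 1052 = \frac{1}{-42} \left(-75\right) - 1052 = \left(- \frac{1}{42}\right) \left(-75\right) - 1052 = \frac{25}{14} - 1052 = - \frac{14703}{14}$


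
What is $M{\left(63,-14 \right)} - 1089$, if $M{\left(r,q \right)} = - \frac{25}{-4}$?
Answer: $- \frac{4331}{4} \approx -1082.8$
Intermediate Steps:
$M{\left(r,q \right)} = \frac{25}{4}$ ($M{\left(r,q \right)} = \left(-25\right) \left(- \frac{1}{4}\right) = \frac{25}{4}$)
$M{\left(63,-14 \right)} - 1089 = \frac{25}{4} - 1089 = - \frac{4331}{4}$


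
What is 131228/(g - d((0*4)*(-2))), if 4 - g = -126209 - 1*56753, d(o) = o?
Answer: 65614/91483 ≈ 0.71723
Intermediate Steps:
g = 182966 (g = 4 - (-126209 - 1*56753) = 4 - (-126209 - 56753) = 4 - 1*(-182962) = 4 + 182962 = 182966)
131228/(g - d((0*4)*(-2))) = 131228/(182966 - 0*4*(-2)) = 131228/(182966 - 0*(-2)) = 131228/(182966 - 1*0) = 131228/(182966 + 0) = 131228/182966 = 131228*(1/182966) = 65614/91483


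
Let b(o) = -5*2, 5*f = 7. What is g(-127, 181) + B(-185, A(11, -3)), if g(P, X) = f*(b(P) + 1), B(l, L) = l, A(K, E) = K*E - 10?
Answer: -988/5 ≈ -197.60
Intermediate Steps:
f = 7/5 (f = (⅕)*7 = 7/5 ≈ 1.4000)
A(K, E) = -10 + E*K (A(K, E) = E*K - 10 = -10 + E*K)
b(o) = -10
g(P, X) = -63/5 (g(P, X) = 7*(-10 + 1)/5 = (7/5)*(-9) = -63/5)
g(-127, 181) + B(-185, A(11, -3)) = -63/5 - 185 = -988/5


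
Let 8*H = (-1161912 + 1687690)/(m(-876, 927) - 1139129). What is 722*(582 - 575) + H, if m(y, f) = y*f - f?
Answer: 39463552439/7808432 ≈ 5054.0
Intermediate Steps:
m(y, f) = -f + f*y (m(y, f) = f*y - f = -f + f*y)
H = -262889/7808432 (H = ((-1161912 + 1687690)/(927*(-1 - 876) - 1139129))/8 = (525778/(927*(-877) - 1139129))/8 = (525778/(-812979 - 1139129))/8 = (525778/(-1952108))/8 = (525778*(-1/1952108))/8 = (⅛)*(-262889/976054) = -262889/7808432 ≈ -0.033667)
722*(582 - 575) + H = 722*(582 - 575) - 262889/7808432 = 722*7 - 262889/7808432 = 5054 - 262889/7808432 = 39463552439/7808432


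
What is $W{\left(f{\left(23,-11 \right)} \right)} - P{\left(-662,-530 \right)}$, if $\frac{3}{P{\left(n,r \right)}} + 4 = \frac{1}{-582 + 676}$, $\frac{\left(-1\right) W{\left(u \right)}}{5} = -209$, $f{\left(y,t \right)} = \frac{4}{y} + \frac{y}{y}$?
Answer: $\frac{130719}{125} \approx 1045.8$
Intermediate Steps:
$f{\left(y,t \right)} = 1 + \frac{4}{y}$ ($f{\left(y,t \right)} = \frac{4}{y} + 1 = 1 + \frac{4}{y}$)
$W{\left(u \right)} = 1045$ ($W{\left(u \right)} = \left(-5\right) \left(-209\right) = 1045$)
$P{\left(n,r \right)} = - \frac{94}{125}$ ($P{\left(n,r \right)} = \frac{3}{-4 + \frac{1}{-582 + 676}} = \frac{3}{-4 + \frac{1}{94}} = \frac{3}{- \frac{375}{94}} = 3 \left(- \frac{94}{375}\right) = - \frac{94}{125}$)
$W{\left(f{\left(23,-11 \right)} \right)} - P{\left(-662,-530 \right)} = 1045 - - \frac{94}{125} = 1045 + \frac{94}{125} = \frac{130719}{125}$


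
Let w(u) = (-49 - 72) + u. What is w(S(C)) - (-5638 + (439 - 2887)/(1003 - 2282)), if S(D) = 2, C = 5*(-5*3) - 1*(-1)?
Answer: 7056353/1279 ≈ 5517.1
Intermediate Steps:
C = -74 (C = 5*(-15) + 1 = -75 + 1 = -74)
w(u) = -121 + u
w(S(C)) - (-5638 + (439 - 2887)/(1003 - 2282)) = (-121 + 2) - (-5638 + (439 - 2887)/(1003 - 2282)) = -119 - (-5638 - 2448/(-1279)) = -119 - (-5638 - 2448*(-1/1279)) = -119 - (-5638 + 2448/1279) = -119 - 1*(-7208554/1279) = -119 + 7208554/1279 = 7056353/1279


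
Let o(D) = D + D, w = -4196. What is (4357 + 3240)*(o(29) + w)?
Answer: -31436386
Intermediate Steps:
o(D) = 2*D
(4357 + 3240)*(o(29) + w) = (4357 + 3240)*(2*29 - 4196) = 7597*(58 - 4196) = 7597*(-4138) = -31436386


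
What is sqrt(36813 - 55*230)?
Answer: sqrt(24163) ≈ 155.44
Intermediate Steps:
sqrt(36813 - 55*230) = sqrt(36813 - 12650) = sqrt(24163)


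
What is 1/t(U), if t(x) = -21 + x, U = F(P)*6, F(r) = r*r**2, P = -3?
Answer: -1/183 ≈ -0.0054645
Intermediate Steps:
F(r) = r**3
U = -162 (U = (-3)**3*6 = -27*6 = -162)
1/t(U) = 1/(-21 - 162) = 1/(-183) = -1/183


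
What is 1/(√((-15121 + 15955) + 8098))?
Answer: √2233/4466 ≈ 0.010581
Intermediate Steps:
1/(√((-15121 + 15955) + 8098)) = 1/(√(834 + 8098)) = 1/(√8932) = 1/(2*√2233) = √2233/4466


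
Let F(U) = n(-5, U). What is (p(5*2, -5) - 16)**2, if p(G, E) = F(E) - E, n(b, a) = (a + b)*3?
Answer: 1681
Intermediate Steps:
n(b, a) = 3*a + 3*b
F(U) = -15 + 3*U (F(U) = 3*U + 3*(-5) = 3*U - 15 = -15 + 3*U)
p(G, E) = -15 + 2*E (p(G, E) = (-15 + 3*E) - E = -15 + 2*E)
(p(5*2, -5) - 16)**2 = ((-15 + 2*(-5)) - 16)**2 = ((-15 - 10) - 16)**2 = (-25 - 16)**2 = (-41)**2 = 1681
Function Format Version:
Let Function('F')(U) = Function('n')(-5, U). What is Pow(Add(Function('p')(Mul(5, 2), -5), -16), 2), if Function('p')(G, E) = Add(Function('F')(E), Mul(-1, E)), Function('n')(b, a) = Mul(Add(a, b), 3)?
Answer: 1681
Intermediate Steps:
Function('n')(b, a) = Add(Mul(3, a), Mul(3, b))
Function('F')(U) = Add(-15, Mul(3, U)) (Function('F')(U) = Add(Mul(3, U), Mul(3, -5)) = Add(Mul(3, U), -15) = Add(-15, Mul(3, U)))
Function('p')(G, E) = Add(-15, Mul(2, E)) (Function('p')(G, E) = Add(Add(-15, Mul(3, E)), Mul(-1, E)) = Add(-15, Mul(2, E)))
Pow(Add(Function('p')(Mul(5, 2), -5), -16), 2) = Pow(Add(Add(-15, Mul(2, -5)), -16), 2) = Pow(Add(Add(-15, -10), -16), 2) = Pow(Add(-25, -16), 2) = Pow(-41, 2) = 1681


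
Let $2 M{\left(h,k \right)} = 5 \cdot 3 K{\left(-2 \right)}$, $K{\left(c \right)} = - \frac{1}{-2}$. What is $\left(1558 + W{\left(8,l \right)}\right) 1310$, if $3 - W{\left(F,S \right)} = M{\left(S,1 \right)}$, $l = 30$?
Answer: $\frac{4079995}{2} \approx 2.04 \cdot 10^{6}$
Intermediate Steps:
$K{\left(c \right)} = \frac{1}{2}$ ($K{\left(c \right)} = \left(-1\right) \left(- \frac{1}{2}\right) = \frac{1}{2}$)
$M{\left(h,k \right)} = \frac{15}{4}$ ($M{\left(h,k \right)} = \frac{5 \cdot 3 \cdot \frac{1}{2}}{2} = \frac{15 \cdot \frac{1}{2}}{2} = \frac{1}{2} \cdot \frac{15}{2} = \frac{15}{4}$)
$W{\left(F,S \right)} = - \frac{3}{4}$ ($W{\left(F,S \right)} = 3 - \frac{15}{4} = - \frac{3}{4}$)
$\left(1558 + W{\left(8,l \right)}\right) 1310 = \left(1558 - \frac{3}{4}\right) 1310 = \frac{6229}{4} \cdot 1310 = \frac{4079995}{2}$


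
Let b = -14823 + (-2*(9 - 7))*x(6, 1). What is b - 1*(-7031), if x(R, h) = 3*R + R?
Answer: -7888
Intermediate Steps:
x(R, h) = 4*R
b = -14919 (b = -14823 + (-2*(9 - 7))*(4*6) = -14823 - 2*2*24 = -14823 - 4*24 = -14823 - 96 = -14919)
b - 1*(-7031) = -14919 - 1*(-7031) = -14919 + 7031 = -7888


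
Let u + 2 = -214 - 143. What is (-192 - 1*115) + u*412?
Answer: -148215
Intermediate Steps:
u = -359 (u = -2 + (-214 - 143) = -2 - 357 = -359)
(-192 - 1*115) + u*412 = (-192 - 1*115) - 359*412 = (-192 - 115) - 147908 = -307 - 147908 = -148215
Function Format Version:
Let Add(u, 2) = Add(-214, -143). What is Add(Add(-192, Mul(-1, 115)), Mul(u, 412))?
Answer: -148215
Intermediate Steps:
u = -359 (u = Add(-2, Add(-214, -143)) = Add(-2, -357) = -359)
Add(Add(-192, Mul(-1, 115)), Mul(u, 412)) = Add(Add(-192, Mul(-1, 115)), Mul(-359, 412)) = Add(Add(-192, -115), -147908) = Add(-307, -147908) = -148215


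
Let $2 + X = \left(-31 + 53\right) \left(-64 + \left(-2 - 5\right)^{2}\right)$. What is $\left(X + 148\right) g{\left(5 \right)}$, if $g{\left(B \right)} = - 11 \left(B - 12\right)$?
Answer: $-14168$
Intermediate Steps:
$X = -332$ ($X = -2 + \left(-31 + 53\right) \left(-64 + \left(-2 - 5\right)^{2}\right) = -2 + 22 \left(-64 + \left(-7\right)^{2}\right) = -2 + 22 \left(-64 + 49\right) = -2 + 22 \left(-15\right) = -2 - 330 = -332$)
$g{\left(B \right)} = 132 - 11 B$ ($g{\left(B \right)} = - 11 \left(-12 + B\right) = 132 - 11 B$)
$\left(X + 148\right) g{\left(5 \right)} = \left(-332 + 148\right) \left(132 - 55\right) = - 184 \left(132 - 55\right) = \left(-184\right) 77 = -14168$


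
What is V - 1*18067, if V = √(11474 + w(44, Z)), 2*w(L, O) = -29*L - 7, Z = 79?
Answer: -18067 + √43330/2 ≈ -17963.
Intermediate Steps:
w(L, O) = -7/2 - 29*L/2 (w(L, O) = (-29*L - 7)/2 = (-7 - 29*L)/2 = -7/2 - 29*L/2)
V = √43330/2 (V = √(11474 + (-7/2 - 29/2*44)) = √(11474 + (-7/2 - 638)) = √(11474 - 1283/2) = √(21665/2) = √43330/2 ≈ 104.08)
V - 1*18067 = √43330/2 - 1*18067 = √43330/2 - 18067 = -18067 + √43330/2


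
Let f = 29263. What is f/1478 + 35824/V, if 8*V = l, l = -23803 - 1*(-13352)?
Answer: -117755363/15446578 ≈ -7.6234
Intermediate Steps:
l = -10451 (l = -23803 + 13352 = -10451)
V = -10451/8 (V = (⅛)*(-10451) = -10451/8 ≈ -1306.4)
f/1478 + 35824/V = 29263/1478 + 35824/(-10451/8) = 29263*(1/1478) + 35824*(-8/10451) = 29263/1478 - 286592/10451 = -117755363/15446578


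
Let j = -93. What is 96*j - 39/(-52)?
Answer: -35709/4 ≈ -8927.3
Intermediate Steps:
96*j - 39/(-52) = 96*(-93) - 39/(-52) = -8928 - 39*(-1/52) = -8928 + ¾ = -35709/4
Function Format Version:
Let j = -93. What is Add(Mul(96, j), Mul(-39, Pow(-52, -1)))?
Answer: Rational(-35709, 4) ≈ -8927.3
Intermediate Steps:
Add(Mul(96, j), Mul(-39, Pow(-52, -1))) = Add(Mul(96, -93), Mul(-39, Pow(-52, -1))) = Add(-8928, Mul(-39, Rational(-1, 52))) = Add(-8928, Rational(3, 4)) = Rational(-35709, 4)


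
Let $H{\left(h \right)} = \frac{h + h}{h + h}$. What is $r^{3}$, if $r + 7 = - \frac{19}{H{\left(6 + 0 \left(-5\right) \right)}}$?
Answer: $-17576$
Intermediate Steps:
$H{\left(h \right)} = 1$ ($H{\left(h \right)} = \frac{2 h}{2 h} = 2 h \frac{1}{2 h} = 1$)
$r = -26$ ($r = -7 - \frac{19}{1} = -7 - 19 = -26$)
$r^{3} = \left(-26\right)^{3} = -17576$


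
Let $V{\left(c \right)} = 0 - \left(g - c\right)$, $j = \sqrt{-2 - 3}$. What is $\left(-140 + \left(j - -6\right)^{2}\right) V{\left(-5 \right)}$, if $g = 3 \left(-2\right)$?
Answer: $-109 + 12 i \sqrt{5} \approx -109.0 + 26.833 i$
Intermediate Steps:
$j = i \sqrt{5}$ ($j = \sqrt{-5} = i \sqrt{5} \approx 2.2361 i$)
$g = -6$
$V{\left(c \right)} = 6 + c$ ($V{\left(c \right)} = 0 - \left(-6 - c\right) = 0 + \left(6 + c\right) = 6 + c$)
$\left(-140 + \left(j - -6\right)^{2}\right) V{\left(-5 \right)} = \left(-140 + \left(i \sqrt{5} - -6\right)^{2}\right) \left(6 - 5\right) = \left(-140 + \left(i \sqrt{5} + 6\right)^{2}\right) 1 = \left(-140 + \left(6 + i \sqrt{5}\right)^{2}\right) 1 = -140 + \left(6 + i \sqrt{5}\right)^{2}$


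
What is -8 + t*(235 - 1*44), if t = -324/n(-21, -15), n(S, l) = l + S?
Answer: 1711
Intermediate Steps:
n(S, l) = S + l
t = 9 (t = -324/(-21 - 15) = -324/(-36) = -324*(-1/36) = 9)
-8 + t*(235 - 1*44) = -8 + 9*(235 - 1*44) = -8 + 9*(235 - 44) = -8 + 9*191 = -8 + 1719 = 1711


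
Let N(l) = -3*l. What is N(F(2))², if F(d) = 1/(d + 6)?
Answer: 9/64 ≈ 0.14063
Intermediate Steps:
F(d) = 1/(6 + d)
N(F(2))² = (-3/(6 + 2))² = (-3/8)² = 9/64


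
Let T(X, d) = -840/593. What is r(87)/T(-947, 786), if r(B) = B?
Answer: -17197/280 ≈ -61.418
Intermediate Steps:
T(X, d) = -840/593 (T(X, d) = -840*1/593 = -840/593)
r(87)/T(-947, 786) = 87/(-840/593) = 87*(-593/840) = -17197/280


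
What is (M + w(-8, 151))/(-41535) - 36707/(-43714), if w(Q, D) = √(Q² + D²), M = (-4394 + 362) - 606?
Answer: 52344569/55020030 - √22865/41535 ≈ 0.94773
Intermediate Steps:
M = -4638 (M = -4032 - 606 = -4638)
w(Q, D) = √(D² + Q²)
(M + w(-8, 151))/(-41535) - 36707/(-43714) = (-4638 + √(151² + (-8)²))/(-41535) - 36707/(-43714) = (-4638 + √(22801 + 64))*(-1/41535) - 36707*(-1/43714) = (-4638 + √22865)*(-1/41535) + 3337/3974 = (1546/13845 - √22865/41535) + 3337/3974 = 52344569/55020030 - √22865/41535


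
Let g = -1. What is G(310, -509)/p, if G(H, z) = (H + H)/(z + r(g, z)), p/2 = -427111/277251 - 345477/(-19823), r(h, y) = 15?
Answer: -65528593755/1659027225106 ≈ -0.039498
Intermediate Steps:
p = 174634444748/5495946573 (p = 2*(-427111/277251 - 345477/(-19823)) = 2*(-427111*1/277251 - 345477*(-1/19823)) = 2*(-427111/277251 + 345477/19823) = 2*(87317222374/5495946573) = 174634444748/5495946573 ≈ 31.775)
G(H, z) = 2*H/(15 + z) (G(H, z) = (H + H)/(z + 15) = (2*H)/(15 + z) = 2*H/(15 + z))
G(310, -509)/p = (2*310/(15 - 509))/(174634444748/5495946573) = (2*310/(-494))*(5495946573/174634444748) = (2*310*(-1/494))*(5495946573/174634444748) = -310/247*5495946573/174634444748 = -65528593755/1659027225106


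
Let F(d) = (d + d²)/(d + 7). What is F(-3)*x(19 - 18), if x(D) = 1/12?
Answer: ⅛ ≈ 0.12500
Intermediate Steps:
F(d) = (d + d²)/(7 + d)
x(D) = 1/12
F(-3)*x(19 - 18) = -3*(1 - 3)/(7 - 3)*(1/12) = -3*(-2)/4*(1/12) = -3*¼*(-2)*(1/12) = (3/2)*(1/12) = ⅛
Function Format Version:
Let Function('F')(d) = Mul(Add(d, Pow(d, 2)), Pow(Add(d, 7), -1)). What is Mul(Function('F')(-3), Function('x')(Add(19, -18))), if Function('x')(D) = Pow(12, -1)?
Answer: Rational(1, 8) ≈ 0.12500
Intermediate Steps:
Function('F')(d) = Mul(Pow(Add(7, d), -1), Add(d, Pow(d, 2))) (Function('F')(d) = Mul(Add(d, Pow(d, 2)), Pow(Add(7, d), -1)) = Mul(Pow(Add(7, d), -1), Add(d, Pow(d, 2))))
Function('x')(D) = Rational(1, 12)
Mul(Function('F')(-3), Function('x')(Add(19, -18))) = Mul(Mul(-3, Pow(Add(7, -3), -1), Add(1, -3)), Rational(1, 12)) = Mul(Mul(-3, Pow(4, -1), -2), Rational(1, 12)) = Mul(Mul(-3, Rational(1, 4), -2), Rational(1, 12)) = Mul(Rational(3, 2), Rational(1, 12)) = Rational(1, 8)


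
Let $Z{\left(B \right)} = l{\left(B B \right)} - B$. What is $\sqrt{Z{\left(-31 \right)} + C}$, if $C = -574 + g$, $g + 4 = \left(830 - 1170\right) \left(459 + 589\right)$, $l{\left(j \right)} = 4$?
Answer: $i \sqrt{356863} \approx 597.38 i$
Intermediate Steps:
$g = -356324$ ($g = -4 + \left(830 - 1170\right) \left(459 + 589\right) = -4 - 356320 = -356324$)
$Z{\left(B \right)} = 4 - B$
$C = -356898$ ($C = -574 - 356324 = -356898$)
$\sqrt{Z{\left(-31 \right)} + C} = \sqrt{\left(4 - -31\right) - 356898} = \sqrt{\left(4 + 31\right) - 356898} = \sqrt{35 - 356898} = \sqrt{-356863} = i \sqrt{356863}$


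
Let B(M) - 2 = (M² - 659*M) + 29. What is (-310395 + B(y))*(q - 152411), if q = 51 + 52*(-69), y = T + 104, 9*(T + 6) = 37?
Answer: 4638753105376/81 ≈ 5.7269e+10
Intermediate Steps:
T = -17/9 (T = -6 + (⅑)*37 = -6 + 37/9 = -17/9 ≈ -1.8889)
y = 919/9 (y = -17/9 + 104 = 919/9 ≈ 102.11)
q = -3537 (q = 51 - 3588 = -3537)
B(M) = 31 + M² - 659*M (B(M) = 2 + ((M² - 659*M) + 29) = 2 + (29 + M² - 659*M) = 31 + M² - 659*M)
(-310395 + B(y))*(q - 152411) = (-310395 + (31 + (919/9)² - 659*919/9))*(-3537 - 152411) = (-310395 + (31 + 844561/81 - 605621/9))*(-155948) = (-310395 - 4603517/81)*(-155948) = -29745512/81*(-155948) = 4638753105376/81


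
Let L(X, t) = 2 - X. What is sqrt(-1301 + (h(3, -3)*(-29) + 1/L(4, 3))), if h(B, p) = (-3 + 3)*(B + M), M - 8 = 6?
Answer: I*sqrt(5206)/2 ≈ 36.076*I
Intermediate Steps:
M = 14 (M = 8 + 6 = 14)
h(B, p) = 0 (h(B, p) = (-3 + 3)*(B + 14) = 0*(14 + B) = 0)
sqrt(-1301 + (h(3, -3)*(-29) + 1/L(4, 3))) = sqrt(-1301 + (0*(-29) + 1/(2 - 1*4))) = sqrt(-1301 + (0 + 1/(2 - 4))) = sqrt(-1301 + (0 + 1/(-2))) = sqrt(-1301 + (0 - 1/2)) = sqrt(-1301 - 1/2) = sqrt(-2603/2) = I*sqrt(5206)/2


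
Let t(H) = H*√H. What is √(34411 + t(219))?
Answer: √(34411 + 219*√219) ≈ 194.04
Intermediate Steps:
t(H) = H^(3/2)
√(34411 + t(219)) = √(34411 + 219^(3/2)) = √(34411 + 219*√219)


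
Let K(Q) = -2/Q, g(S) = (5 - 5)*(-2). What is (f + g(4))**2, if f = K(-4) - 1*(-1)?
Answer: 9/4 ≈ 2.2500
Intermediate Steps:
g(S) = 0 (g(S) = 0*(-2) = 0)
f = 3/2 (f = -2/(-4) - 1*(-1) = -2*(-1/4) + 1 = 1/2 + 1 = 3/2 ≈ 1.5000)
(f + g(4))**2 = (3/2 + 0)**2 = (3/2)**2 = 9/4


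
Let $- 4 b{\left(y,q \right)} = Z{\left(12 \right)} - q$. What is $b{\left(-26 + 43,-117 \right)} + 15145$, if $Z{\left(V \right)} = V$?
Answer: $\frac{60451}{4} \approx 15113.0$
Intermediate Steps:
$b{\left(y,q \right)} = -3 + \frac{q}{4}$ ($b{\left(y,q \right)} = - \frac{12 - q}{4} = -3 + \frac{q}{4}$)
$b{\left(-26 + 43,-117 \right)} + 15145 = \left(-3 + \frac{1}{4} \left(-117\right)\right) + 15145 = \left(-3 - \frac{117}{4}\right) + 15145 = - \frac{129}{4} + 15145 = \frac{60451}{4}$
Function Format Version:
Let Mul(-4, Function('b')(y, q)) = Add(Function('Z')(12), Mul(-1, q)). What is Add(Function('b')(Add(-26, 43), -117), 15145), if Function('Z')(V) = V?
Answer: Rational(60451, 4) ≈ 15113.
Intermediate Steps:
Function('b')(y, q) = Add(-3, Mul(Rational(1, 4), q)) (Function('b')(y, q) = Mul(Rational(-1, 4), Add(12, Mul(-1, q))) = Add(-3, Mul(Rational(1, 4), q)))
Add(Function('b')(Add(-26, 43), -117), 15145) = Add(Add(-3, Mul(Rational(1, 4), -117)), 15145) = Add(Add(-3, Rational(-117, 4)), 15145) = Add(Rational(-129, 4), 15145) = Rational(60451, 4)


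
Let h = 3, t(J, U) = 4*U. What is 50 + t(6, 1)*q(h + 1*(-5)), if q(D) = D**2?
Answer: 66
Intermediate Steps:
50 + t(6, 1)*q(h + 1*(-5)) = 50 + (4*1)*(3 + 1*(-5))**2 = 50 + 4*(3 - 5)**2 = 50 + 4*(-2)**2 = 50 + 4*4 = 50 + 16 = 66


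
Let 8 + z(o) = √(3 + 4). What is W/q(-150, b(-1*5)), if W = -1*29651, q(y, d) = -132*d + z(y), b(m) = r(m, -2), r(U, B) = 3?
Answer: 11979004/163209 + 29651*√7/163209 ≈ 73.877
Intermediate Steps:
b(m) = 3
z(o) = -8 + √7 (z(o) = -8 + √(3 + 4) = -8 + √7)
q(y, d) = -8 + √7 - 132*d (q(y, d) = -132*d + (-8 + √7) = -8 + √7 - 132*d)
W = -29651
W/q(-150, b(-1*5)) = -29651/(-8 + √7 - 132*3) = -29651/(-8 + √7 - 396) = -29651/(-404 + √7)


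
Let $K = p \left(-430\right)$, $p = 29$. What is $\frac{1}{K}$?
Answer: $- \frac{1}{12470} \approx -8.0192 \cdot 10^{-5}$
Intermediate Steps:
$K = -12470$ ($K = 29 \left(-430\right) = -12470$)
$\frac{1}{K} = \frac{1}{-12470} = - \frac{1}{12470}$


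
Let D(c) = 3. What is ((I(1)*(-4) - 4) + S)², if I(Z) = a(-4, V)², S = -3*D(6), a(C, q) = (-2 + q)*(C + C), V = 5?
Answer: 5368489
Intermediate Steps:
a(C, q) = 2*C*(-2 + q) (a(C, q) = (-2 + q)*(2*C) = 2*C*(-2 + q))
S = -9 (S = -3*3 = -9)
I(Z) = 576 (I(Z) = (2*(-4)*(-2 + 5))² = (2*(-4)*3)² = (-24)² = 576)
((I(1)*(-4) - 4) + S)² = ((576*(-4) - 4) - 9)² = ((-2304 - 4) - 9)² = (-2308 - 9)² = (-2317)² = 5368489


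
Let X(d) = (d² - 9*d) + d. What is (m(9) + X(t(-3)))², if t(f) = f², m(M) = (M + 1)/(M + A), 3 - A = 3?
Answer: 8281/81 ≈ 102.23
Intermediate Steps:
A = 0 (A = 3 - 1*3 = 3 - 3 = 0)
m(M) = (1 + M)/M (m(M) = (M + 1)/(M + 0) = (1 + M)/M)
X(d) = d² - 8*d
(m(9) + X(t(-3)))² = ((1 + 9)/9 + (-3)²*(-8 + (-3)²))² = ((⅑)*10 + 9*(-8 + 9))² = (10/9 + 9*1)² = (10/9 + 9)² = (91/9)² = 8281/81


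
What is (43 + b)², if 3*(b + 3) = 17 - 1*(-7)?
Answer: 2304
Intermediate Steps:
b = 5 (b = -3 + (17 - 1*(-7))/3 = -3 + (17 + 7)/3 = -3 + (⅓)*24 = -3 + 8 = 5)
(43 + b)² = (43 + 5)² = 48² = 2304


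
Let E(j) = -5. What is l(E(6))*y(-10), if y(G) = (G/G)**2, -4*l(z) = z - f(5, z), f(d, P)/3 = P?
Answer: -5/2 ≈ -2.5000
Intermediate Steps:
f(d, P) = 3*P
l(z) = z/2 (l(z) = -(z - 3*z)/4 = -(-1)*z/2 = z/2)
y(G) = 1 (y(G) = 1**2 = 1)
l(E(6))*y(-10) = ((1/2)*(-5))*1 = -5/2*1 = -5/2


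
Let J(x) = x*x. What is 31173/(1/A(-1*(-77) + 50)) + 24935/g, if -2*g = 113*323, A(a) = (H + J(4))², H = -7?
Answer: 92160399617/36499 ≈ 2.5250e+6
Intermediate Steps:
J(x) = x²
A(a) = 81 (A(a) = (-7 + 4²)² = (-7 + 16)² = 9² = 81)
g = -36499/2 (g = -113*323/2 = -½*36499 = -36499/2 ≈ -18250.)
31173/(1/A(-1*(-77) + 50)) + 24935/g = 31173/(1/81) + 24935/(-36499/2) = 31173/(1/81) + 24935*(-2/36499) = 31173*81 - 49870/36499 = 2525013 - 49870/36499 = 92160399617/36499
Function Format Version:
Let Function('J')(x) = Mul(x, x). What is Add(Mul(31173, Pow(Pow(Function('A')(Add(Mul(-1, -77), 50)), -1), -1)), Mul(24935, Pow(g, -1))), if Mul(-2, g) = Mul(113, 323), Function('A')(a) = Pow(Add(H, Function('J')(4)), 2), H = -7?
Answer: Rational(92160399617, 36499) ≈ 2.5250e+6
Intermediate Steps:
Function('J')(x) = Pow(x, 2)
Function('A')(a) = 81 (Function('A')(a) = Pow(Add(-7, Pow(4, 2)), 2) = Pow(Add(-7, 16), 2) = Pow(9, 2) = 81)
g = Rational(-36499, 2) (g = Mul(Rational(-1, 2), Mul(113, 323)) = Mul(Rational(-1, 2), 36499) = Rational(-36499, 2) ≈ -18250.)
Add(Mul(31173, Pow(Pow(Function('A')(Add(Mul(-1, -77), 50)), -1), -1)), Mul(24935, Pow(g, -1))) = Add(Mul(31173, Pow(Pow(81, -1), -1)), Mul(24935, Pow(Rational(-36499, 2), -1))) = Add(Mul(31173, Pow(Rational(1, 81), -1)), Mul(24935, Rational(-2, 36499))) = Add(Mul(31173, 81), Rational(-49870, 36499)) = Add(2525013, Rational(-49870, 36499)) = Rational(92160399617, 36499)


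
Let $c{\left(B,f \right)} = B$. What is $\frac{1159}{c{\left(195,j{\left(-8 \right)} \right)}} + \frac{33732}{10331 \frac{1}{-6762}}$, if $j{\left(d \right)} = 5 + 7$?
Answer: $- \frac{44466704251}{2014545} \approx -22073.0$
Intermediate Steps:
$j{\left(d \right)} = 12$
$\frac{1159}{c{\left(195,j{\left(-8 \right)} \right)}} + \frac{33732}{10331 \frac{1}{-6762}} = \frac{1159}{195} + \frac{33732}{10331 \frac{1}{-6762}} = 1159 \cdot \frac{1}{195} + \frac{33732}{10331 \left(- \frac{1}{6762}\right)} = \frac{1159}{195} + \frac{33732}{- \frac{10331}{6762}} = \frac{1159}{195} + 33732 \left(- \frac{6762}{10331}\right) = \frac{1159}{195} - \frac{228095784}{10331} = - \frac{44466704251}{2014545}$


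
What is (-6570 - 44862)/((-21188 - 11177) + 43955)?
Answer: -25716/5795 ≈ -4.4376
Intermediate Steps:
(-6570 - 44862)/((-21188 - 11177) + 43955) = -51432/(-32365 + 43955) = -51432/11590 = -51432*1/11590 = -25716/5795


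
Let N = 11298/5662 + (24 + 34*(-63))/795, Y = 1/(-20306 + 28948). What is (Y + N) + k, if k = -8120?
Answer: -353350350023/43512470 ≈ -8120.7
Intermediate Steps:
Y = 1/8642 ≈ 0.00011571
N = -501701/750215 (N = 11298*(1/5662) + (24 - 2142)*(1/795) = 5649/2831 - 2118*1/795 = 5649/2831 - 706/265 = -501701/750215 ≈ -0.66874)
(Y + N) + k = (1/8642 - 501701/750215) - 8120 = -29093623/43512470 - 8120 = -353350350023/43512470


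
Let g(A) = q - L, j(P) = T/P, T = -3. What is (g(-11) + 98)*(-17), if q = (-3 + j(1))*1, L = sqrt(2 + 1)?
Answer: -1564 + 17*sqrt(3) ≈ -1534.6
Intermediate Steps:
j(P) = -3/P
L = sqrt(3) ≈ 1.7320
q = -6 (q = (-3 - 3/1)*1 = (-3 - 3*1)*1 = (-3 - 3)*1 = -6*1 = -6)
g(A) = -6 - sqrt(3)
(g(-11) + 98)*(-17) = ((-6 - sqrt(3)) + 98)*(-17) = (92 - sqrt(3))*(-17) = -1564 + 17*sqrt(3)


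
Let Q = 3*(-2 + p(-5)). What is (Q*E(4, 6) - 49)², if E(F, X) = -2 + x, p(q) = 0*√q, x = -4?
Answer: 169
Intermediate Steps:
p(q) = 0
E(F, X) = -6 (E(F, X) = -2 - 4 = -6)
Q = -6 (Q = 3*(-2 + 0) = 3*(-2) = -6)
(Q*E(4, 6) - 49)² = (-6*(-6) - 49)² = (36 - 49)² = (-13)² = 169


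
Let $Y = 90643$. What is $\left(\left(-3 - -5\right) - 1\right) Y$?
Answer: $90643$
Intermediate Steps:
$\left(\left(-3 - -5\right) - 1\right) Y = \left(\left(-3 - -5\right) - 1\right) 90643 = \left(\left(-3 + 5\right) - 1\right) 90643 = \left(2 - 1\right) 90643 = 1 \cdot 90643 = 90643$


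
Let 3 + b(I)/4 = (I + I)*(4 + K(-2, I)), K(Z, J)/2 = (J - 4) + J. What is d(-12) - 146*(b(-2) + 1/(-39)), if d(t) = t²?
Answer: -1019158/39 ≈ -26132.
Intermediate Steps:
K(Z, J) = -8 + 4*J (K(Z, J) = 2*((J - 4) + J) = 2*((-4 + J) + J) = 2*(-4 + 2*J) = -8 + 4*J)
b(I) = -12 + 8*I*(-4 + 4*I) (b(I) = -12 + 4*((I + I)*(4 + (-8 + 4*I))) = -12 + 4*((2*I)*(-4 + 4*I)) = -12 + 4*(2*I*(-4 + 4*I)) = -12 + 8*I*(-4 + 4*I))
d(-12) - 146*(b(-2) + 1/(-39)) = (-12)² - 146*((-12 - 32*(-2) + 32*(-2)²) + 1/(-39)) = 144 - 146*((-12 + 64 + 32*4) - 1/39) = 144 - 146*((-12 + 64 + 128) - 1/39) = 144 - 146*(180 - 1/39) = 144 - 146*7019/39 = 144 - 1024774/39 = -1019158/39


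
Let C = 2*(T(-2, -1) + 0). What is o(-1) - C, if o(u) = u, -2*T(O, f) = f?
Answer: -2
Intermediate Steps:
T(O, f) = -f/2
C = 1 (C = 2*(-½*(-1) + 0) = 2*(½ + 0) = 2*(½) = 1)
o(-1) - C = -1 - 1*1 = -1 - 1 = -2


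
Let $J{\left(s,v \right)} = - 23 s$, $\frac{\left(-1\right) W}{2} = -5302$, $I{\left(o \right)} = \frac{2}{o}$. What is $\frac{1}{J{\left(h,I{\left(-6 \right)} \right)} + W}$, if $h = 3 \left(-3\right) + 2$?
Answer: $\frac{1}{10765} \approx 9.2894 \cdot 10^{-5}$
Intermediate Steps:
$W = 10604$ ($W = \left(-2\right) \left(-5302\right) = 10604$)
$h = -7$ ($h = -9 + 2 = -7$)
$\frac{1}{J{\left(h,I{\left(-6 \right)} \right)} + W} = \frac{1}{\left(-23\right) \left(-7\right) + 10604} = \frac{1}{161 + 10604} = \frac{1}{10765}$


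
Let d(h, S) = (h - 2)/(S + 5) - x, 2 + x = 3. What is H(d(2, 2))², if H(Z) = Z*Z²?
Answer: 1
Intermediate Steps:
x = 1 (x = -2 + 3 = 1)
d(h, S) = -1 + (-2 + h)/(5 + S) (d(h, S) = (h - 2)/(S + 5) - 1*1 = (-2 + h)/(5 + S) - 1 = -1 + (-2 + h)/(5 + S))
H(Z) = Z³
H(d(2, 2))² = (((-7 + 2 - 1*2)/(5 + 2))³)² = (((-7 + 2 - 2)/7)³)² = (((⅐)*(-7))³)² = ((-1)³)² = (-1)² = 1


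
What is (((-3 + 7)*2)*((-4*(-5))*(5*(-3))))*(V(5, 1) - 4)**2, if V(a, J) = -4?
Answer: -153600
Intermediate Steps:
(((-3 + 7)*2)*((-4*(-5))*(5*(-3))))*(V(5, 1) - 4)**2 = (((-3 + 7)*2)*((-4*(-5))*(5*(-3))))*(-4 - 4)**2 = ((4*2)*(20*(-15)))*(-8)**2 = (8*(-300))*64 = -2400*64 = -153600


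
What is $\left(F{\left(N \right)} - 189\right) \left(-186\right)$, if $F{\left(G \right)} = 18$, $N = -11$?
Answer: $31806$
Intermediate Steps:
$\left(F{\left(N \right)} - 189\right) \left(-186\right) = \left(18 - 189\right) \left(-186\right) = \left(-171\right) \left(-186\right) = 31806$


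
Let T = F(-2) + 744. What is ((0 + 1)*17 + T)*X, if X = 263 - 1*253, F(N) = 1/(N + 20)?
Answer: 68495/9 ≈ 7610.6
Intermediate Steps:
F(N) = 1/(20 + N)
X = 10 (X = 263 - 253 = 10)
T = 13393/18 (T = 1/(20 - 2) + 744 = 1/18 + 744 = 13393/18 ≈ 744.06)
((0 + 1)*17 + T)*X = ((0 + 1)*17 + 13393/18)*10 = (1*17 + 13393/18)*10 = (17 + 13393/18)*10 = (13699/18)*10 = 68495/9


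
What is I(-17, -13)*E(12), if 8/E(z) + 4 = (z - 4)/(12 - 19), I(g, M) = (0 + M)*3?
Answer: 182/3 ≈ 60.667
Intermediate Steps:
I(g, M) = 3*M (I(g, M) = M*3 = 3*M)
E(z) = 8/(-24/7 - z/7) (E(z) = 8/(-4 + (z - 4)/(12 - 19)) = 8/(-4 + (-4 + z)/(-7)) = 8/(-4 + (-4 + z)*(-⅐)) = 8/(-4 + (4/7 - z/7)) = 8/(-24/7 - z/7))
I(-17, -13)*E(12) = (3*(-13))*(-56/(24 + 12)) = -(-2184)/36 = -39*(-14/9) = 182/3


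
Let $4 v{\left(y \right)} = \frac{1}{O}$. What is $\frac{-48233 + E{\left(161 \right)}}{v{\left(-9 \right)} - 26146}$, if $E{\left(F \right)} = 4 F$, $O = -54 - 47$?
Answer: $\frac{6408652}{3520995} \approx 1.8201$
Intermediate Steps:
$O = -101$ ($O = -54 - 47 = -101$)
$v{\left(y \right)} = - \frac{1}{404}$ ($v{\left(y \right)} = \frac{1}{4 \left(-101\right)} = \frac{1}{4} \left(- \frac{1}{101}\right) = - \frac{1}{404}$)
$\frac{-48233 + E{\left(161 \right)}}{v{\left(-9 \right)} - 26146} = \frac{-48233 + 4 \cdot 161}{- \frac{1}{404} - 26146} = \frac{-48233 + 644}{- \frac{10562985}{404}} = \left(-47589\right) \left(- \frac{404}{10562985}\right) = \frac{6408652}{3520995}$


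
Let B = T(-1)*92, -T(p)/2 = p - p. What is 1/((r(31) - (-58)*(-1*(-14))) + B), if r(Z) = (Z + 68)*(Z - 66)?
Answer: -1/2653 ≈ -0.00037693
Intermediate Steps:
r(Z) = (-66 + Z)*(68 + Z) (r(Z) = (68 + Z)*(-66 + Z) = (-66 + Z)*(68 + Z))
T(p) = 0 (T(p) = -2*(p - p) = -2*0 = 0)
B = 0 (B = 0*92 = 0)
1/((r(31) - (-58)*(-1*(-14))) + B) = 1/(((-4488 + 31**2 + 2*31) - (-58)*(-1*(-14))) + 0) = 1/(((-4488 + 961 + 62) - (-58)*14) + 0) = 1/((-3465 - 1*(-812)) + 0) = 1/((-3465 + 812) + 0) = 1/(-2653 + 0) = 1/(-2653) = -1/2653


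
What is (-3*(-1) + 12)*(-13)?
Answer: -195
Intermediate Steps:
(-3*(-1) + 12)*(-13) = (3 + 12)*(-13) = 15*(-13) = -195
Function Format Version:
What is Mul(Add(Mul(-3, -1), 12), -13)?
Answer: -195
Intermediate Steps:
Mul(Add(Mul(-3, -1), 12), -13) = Mul(Add(3, 12), -13) = Mul(15, -13) = -195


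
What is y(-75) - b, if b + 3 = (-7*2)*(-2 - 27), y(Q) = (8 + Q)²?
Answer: 4086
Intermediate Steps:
b = 403 (b = -3 + (-7*2)*(-2 - 27) = -3 - 14*(-29) = -3 + 406 = 403)
y(-75) - b = (8 - 75)² - 1*403 = (-67)² - 403 = 4489 - 403 = 4086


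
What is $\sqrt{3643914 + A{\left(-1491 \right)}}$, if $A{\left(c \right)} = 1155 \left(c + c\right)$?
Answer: $2 \sqrt{49926} \approx 446.88$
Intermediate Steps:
$A{\left(c \right)} = 2310 c$ ($A{\left(c \right)} = 1155 \cdot 2 c = 2310 c$)
$\sqrt{3643914 + A{\left(-1491 \right)}} = \sqrt{3643914 + 2310 \left(-1491\right)} = \sqrt{3643914 - 3444210} = \sqrt{199704} = 2 \sqrt{49926}$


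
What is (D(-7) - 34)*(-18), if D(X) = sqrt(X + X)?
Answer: 612 - 18*I*sqrt(14) ≈ 612.0 - 67.35*I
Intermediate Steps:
D(X) = sqrt(2)*sqrt(X) (D(X) = sqrt(2*X) = sqrt(2)*sqrt(X))
(D(-7) - 34)*(-18) = (sqrt(2)*sqrt(-7) - 34)*(-18) = (sqrt(2)*(I*sqrt(7)) - 34)*(-18) = (I*sqrt(14) - 34)*(-18) = (-34 + I*sqrt(14))*(-18) = 612 - 18*I*sqrt(14)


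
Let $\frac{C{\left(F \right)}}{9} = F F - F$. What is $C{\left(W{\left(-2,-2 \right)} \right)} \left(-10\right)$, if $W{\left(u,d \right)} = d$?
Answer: $-540$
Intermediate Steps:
$C{\left(F \right)} = - 9 F + 9 F^{2}$ ($C{\left(F \right)} = 9 \left(F F - F\right) = 9 \left(F^{2} - F\right) = - 9 F + 9 F^{2}$)
$C{\left(W{\left(-2,-2 \right)} \right)} \left(-10\right) = 9 \left(-2\right) \left(-1 - 2\right) \left(-10\right) = 9 \left(-2\right) \left(-3\right) \left(-10\right) = 54 \left(-10\right) = -540$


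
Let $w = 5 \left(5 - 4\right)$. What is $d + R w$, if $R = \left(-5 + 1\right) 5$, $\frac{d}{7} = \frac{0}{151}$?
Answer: $-100$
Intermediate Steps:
$d = 0$ ($d = 7 \cdot \frac{0}{151} = 7 \cdot 0 \cdot \frac{1}{151} = 7 \cdot 0 = 0$)
$R = -20$ ($R = \left(-4\right) 5 = -20$)
$w = 5$ ($w = 5 \cdot 1 = 5$)
$d + R w = 0 - 100 = -100$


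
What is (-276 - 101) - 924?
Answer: -1301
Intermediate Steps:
(-276 - 101) - 924 = -377 - 924 = -1301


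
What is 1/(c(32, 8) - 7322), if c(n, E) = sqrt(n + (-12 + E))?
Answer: -523/3829404 - sqrt(7)/26805828 ≈ -0.00013667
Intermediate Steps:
c(n, E) = sqrt(-12 + E + n)
1/(c(32, 8) - 7322) = 1/(sqrt(-12 + 8 + 32) - 7322) = 1/(sqrt(28) - 7322) = 1/(2*sqrt(7) - 7322) = 1/(-7322 + 2*sqrt(7))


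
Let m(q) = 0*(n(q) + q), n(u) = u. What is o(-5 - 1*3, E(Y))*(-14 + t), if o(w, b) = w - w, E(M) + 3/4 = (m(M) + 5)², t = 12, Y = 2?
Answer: 0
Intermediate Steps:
m(q) = 0 (m(q) = 0*(q + q) = 0*(2*q) = 0)
E(M) = 97/4 (E(M) = -¾ + (0 + 5)² = -¾ + 5² = -¾ + 25 = 97/4)
o(w, b) = 0
o(-5 - 1*3, E(Y))*(-14 + t) = 0*(-14 + 12) = 0*(-2) = 0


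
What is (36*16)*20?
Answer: 11520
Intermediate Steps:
(36*16)*20 = 576*20 = 11520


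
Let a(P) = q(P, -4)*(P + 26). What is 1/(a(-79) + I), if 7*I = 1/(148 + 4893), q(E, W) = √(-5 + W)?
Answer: 35287/31479202660690 + 197982406671*I/31479202660690 ≈ 1.121e-9 + 0.0062893*I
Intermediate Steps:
I = 1/35287 (I = 1/(7*(148 + 4893)) = (⅐)/5041 = (⅐)*(1/5041) = 1/35287 ≈ 2.8339e-5)
a(P) = 3*I*(26 + P) (a(P) = √(-5 - 4)*(P + 26) = √(-9)*(26 + P) = (3*I)*(26 + P) = 3*I*(26 + P))
1/(a(-79) + I) = 1/(3*I*(26 - 79) + 1/35287) = 1/(3*I*(-53) + 1/35287) = 1/(-159*I + 1/35287) = 1/(1/35287 - 159*I) = 1245172369*(1/35287 + 159*I)/31479202660690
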